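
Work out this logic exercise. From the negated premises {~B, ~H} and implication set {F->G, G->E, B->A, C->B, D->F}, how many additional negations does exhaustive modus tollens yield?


Initial negated facts: {~B, ~H}
Apply modus tollens to closure:
  ~B and C->B  =>  ~C
Final negated: {~B, ~C, ~H}
New negations: {~C}
Count = 1

1


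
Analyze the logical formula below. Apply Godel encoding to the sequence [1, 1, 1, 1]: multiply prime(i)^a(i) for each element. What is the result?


Encode each element as an exponent of the corresponding prime:
  2^1 = 2
  3^1 = 3
  5^1 = 5
  7^1 = 7
Product = 2 * 3 * 5 * 7 = 210

210


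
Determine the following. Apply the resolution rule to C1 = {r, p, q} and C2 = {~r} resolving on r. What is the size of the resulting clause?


Remove r from C1 and ~r from C2.
C1 remainder: {p, q}
C2 remainder: {}
Union (resolvent): {p, q}
Resolvent has 2 literal(s).

2


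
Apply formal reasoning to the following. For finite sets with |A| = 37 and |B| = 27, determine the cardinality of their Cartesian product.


The Cartesian product A x B contains all ordered pairs (a, b).
|A x B| = |A| * |B| = 37 * 27 = 999

999


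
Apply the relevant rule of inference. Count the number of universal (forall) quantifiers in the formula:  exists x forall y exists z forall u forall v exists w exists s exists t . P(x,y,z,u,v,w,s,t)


Quantifier prefix: exists x forall y exists z forall u forall v exists w exists s exists t
Mark each quantifier type:
  E U E U U E E E
Universal count = 3, Existential count = 5
Asked for universal (forall) quantifiers: 3

3


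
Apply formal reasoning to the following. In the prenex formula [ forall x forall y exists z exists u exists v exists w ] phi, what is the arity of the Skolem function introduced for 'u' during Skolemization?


Quantifier prefix: forall x forall y exists z exists u exists v exists w
'u' is existentially quantified at position 4.
Universal variables preceding it: x, y
Skolem function arity = 2

2


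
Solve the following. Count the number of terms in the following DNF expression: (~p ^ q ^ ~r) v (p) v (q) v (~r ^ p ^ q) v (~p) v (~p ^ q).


A DNF formula is a disjunction of terms (conjunctions).
Terms are separated by v.
Counting the disjuncts: 6 terms.

6


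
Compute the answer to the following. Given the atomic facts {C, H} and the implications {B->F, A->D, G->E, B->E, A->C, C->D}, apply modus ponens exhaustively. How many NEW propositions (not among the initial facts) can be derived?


Initial facts: {C, H}
Apply modus ponens to closure:
  C and C->D  =>  D
Final known: {C, D, H}
New propositions: {D}
Count = 1

1


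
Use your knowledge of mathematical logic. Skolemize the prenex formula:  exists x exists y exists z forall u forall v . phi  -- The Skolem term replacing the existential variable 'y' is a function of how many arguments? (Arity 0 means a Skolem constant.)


Quantifier prefix: exists x exists y exists z forall u forall v
'y' is existentially quantified at position 2.
No universal quantifiers precede it.
Skolem function arity = 0 (a Skolem constant)

0


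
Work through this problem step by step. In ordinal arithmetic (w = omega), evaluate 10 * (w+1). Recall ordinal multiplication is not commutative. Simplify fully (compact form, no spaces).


Compute 10 * (w+1).
Ordinal * is associative and left-distributive over +, but NOT commutative; for finite n>1, n*w = w but w*n stays w*n.
By left-distributivity: 10 * (w+1) = 10*w + 10*1 = w + 10 = w+10.
Result = w+10

w+10


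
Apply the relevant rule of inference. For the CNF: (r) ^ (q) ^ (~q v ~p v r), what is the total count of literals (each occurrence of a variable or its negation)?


Counting literals in each clause:
Clause 1: 1 literal(s)
Clause 2: 1 literal(s)
Clause 3: 3 literal(s)
Total = 5

5


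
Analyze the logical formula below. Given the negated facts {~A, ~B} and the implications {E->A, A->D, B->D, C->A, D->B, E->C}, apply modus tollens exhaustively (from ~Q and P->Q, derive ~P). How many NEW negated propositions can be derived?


Initial negated facts: {~A, ~B}
Apply modus tollens to closure:
  ~A and E->A  =>  ~E
  ~A and C->A  =>  ~C
  ~B and D->B  =>  ~D
Final negated: {~A, ~B, ~C, ~D, ~E}
New negations: {~C, ~D, ~E}
Count = 3

3


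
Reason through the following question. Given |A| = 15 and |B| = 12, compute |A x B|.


The Cartesian product A x B contains all ordered pairs (a, b).
|A x B| = |A| * |B| = 15 * 12 = 180

180


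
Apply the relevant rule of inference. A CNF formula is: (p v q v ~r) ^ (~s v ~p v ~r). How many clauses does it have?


A CNF formula is a conjunction of clauses.
Clauses are separated by ^.
Counting the conjuncts: 2 clauses.

2


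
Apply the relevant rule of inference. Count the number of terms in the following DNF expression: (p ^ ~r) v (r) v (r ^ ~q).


A DNF formula is a disjunction of terms (conjunctions).
Terms are separated by v.
Counting the disjuncts: 3 terms.

3


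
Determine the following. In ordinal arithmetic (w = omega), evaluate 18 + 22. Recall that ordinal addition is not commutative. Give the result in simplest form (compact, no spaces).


Compute 18 + 22.
Ordinal + is associative but NOT commutative; for finite n>0, n + w = w but w + n stays w+n.
Both operands finite; ordinal + agrees with natural +: 18 + 22 = 40.
Result = 40

40


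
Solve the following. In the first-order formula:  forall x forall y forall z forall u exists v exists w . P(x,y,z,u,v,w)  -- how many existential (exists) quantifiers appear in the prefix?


Quantifier prefix: forall x forall y forall z forall u exists v exists w
Mark each quantifier type:
  U U U U E E
Universal count = 4, Existential count = 2
Asked for existential (exists) quantifiers: 2

2


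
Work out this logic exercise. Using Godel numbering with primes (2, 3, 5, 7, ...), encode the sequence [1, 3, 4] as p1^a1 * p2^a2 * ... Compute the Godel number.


Encode each element as an exponent of the corresponding prime:
  2^1 = 2
  3^3 = 27
  5^4 = 625
Product = 2 * 27 * 625 = 33750

33750


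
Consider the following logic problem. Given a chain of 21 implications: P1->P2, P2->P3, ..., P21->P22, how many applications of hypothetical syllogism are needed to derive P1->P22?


With 21 implications in a chain connecting 22 propositions:
P1->P2, P2->P3, ..., P21->P22
Steps needed = (number of implications) - 1 = 21 - 1 = 20

20


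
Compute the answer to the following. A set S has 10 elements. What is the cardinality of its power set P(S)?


The power set of a set with n elements has 2^n elements.
|P(S)| = 2^10 = 1024

1024


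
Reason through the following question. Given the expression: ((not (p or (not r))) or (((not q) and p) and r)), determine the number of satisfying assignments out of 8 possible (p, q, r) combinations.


Check all 8 assignments:
p=0, q=0, r=0: 0
p=0, q=0, r=1: 1
p=0, q=1, r=0: 0
p=0, q=1, r=1: 1
p=1, q=0, r=0: 0
p=1, q=0, r=1: 1
p=1, q=1, r=0: 0
p=1, q=1, r=1: 0
Count of True = 3

3


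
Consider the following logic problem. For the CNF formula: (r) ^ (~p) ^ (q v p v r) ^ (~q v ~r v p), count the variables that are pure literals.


Check each variable for pure literal status:
p: mixed (not pure)
q: mixed (not pure)
r: mixed (not pure)
Pure literal count = 0

0


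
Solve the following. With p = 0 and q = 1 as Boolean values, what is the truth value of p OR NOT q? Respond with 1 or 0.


p = 0, q = 1
Operation: p OR NOT q
Evaluate: 0 OR NOT 1 = 0

0


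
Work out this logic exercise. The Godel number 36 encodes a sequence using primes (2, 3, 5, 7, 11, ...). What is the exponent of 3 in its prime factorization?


Factorize 36 by dividing by 3 repeatedly.
Division steps: 3 divides 36 exactly 2 time(s).
Exponent of 3 = 2

2


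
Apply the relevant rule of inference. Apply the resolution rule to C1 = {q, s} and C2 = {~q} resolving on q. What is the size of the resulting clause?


Remove q from C1 and ~q from C2.
C1 remainder: {s}
C2 remainder: {}
Union (resolvent): {s}
Resolvent has 1 literal(s).

1


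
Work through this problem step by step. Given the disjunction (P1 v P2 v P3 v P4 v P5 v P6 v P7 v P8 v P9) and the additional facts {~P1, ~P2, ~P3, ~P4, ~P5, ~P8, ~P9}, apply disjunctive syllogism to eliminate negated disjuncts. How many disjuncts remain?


Original disjuncts (9): P1, P2, P3, P4, P5, P6, P7, P8, P9
Negated (eliminate): ~P1, ~P2, ~P3, ~P4, ~P5, ~P8, ~P9
Remaining disjuncts: P6, P7
Count = 9 - 7 = 2

2


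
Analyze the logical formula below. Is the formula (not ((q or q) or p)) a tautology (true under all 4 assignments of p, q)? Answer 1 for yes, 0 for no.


Check all 4 assignments:
p=0, q=0: 1
p=0, q=1: 0
p=1, q=0: 0
p=1, q=1: 0
Satisfying count = 1/4.
Tautology iff count = 4: no.

0


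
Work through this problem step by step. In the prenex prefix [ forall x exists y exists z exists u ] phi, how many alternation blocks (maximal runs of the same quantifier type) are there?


Quantifier-type sequence: A E E E  (A=forall, E=exists)
Group into maximal same-type runs:
  Ax1 | Ex3
Number of blocks = 2

2


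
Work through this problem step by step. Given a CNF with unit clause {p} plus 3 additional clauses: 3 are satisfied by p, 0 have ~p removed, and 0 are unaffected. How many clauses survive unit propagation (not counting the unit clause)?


Satisfied (removed): 3
Shortened (remain): 0
Unchanged (remain): 0
Remaining = 0 + 0 = 0

0


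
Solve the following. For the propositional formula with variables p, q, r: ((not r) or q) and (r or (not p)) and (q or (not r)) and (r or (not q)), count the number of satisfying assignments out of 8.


Evaluate all 8 assignments for p, q, r:
p=0, q=0, r=0: 1
p=0, q=0, r=1: 0
p=0, q=1, r=0: 0
p=0, q=1, r=1: 1
p=1, q=0, r=0: 0
p=1, q=0, r=1: 0
p=1, q=1, r=0: 0
p=1, q=1, r=1: 1
Satisfying count = 3

3


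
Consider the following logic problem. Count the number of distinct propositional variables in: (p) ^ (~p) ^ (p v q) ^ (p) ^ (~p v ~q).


Identify each variable that appears in the formula.
Variables found: p, q
Count = 2

2


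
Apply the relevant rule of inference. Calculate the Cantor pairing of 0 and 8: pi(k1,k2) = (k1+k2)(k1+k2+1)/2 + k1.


k1 + k2 = 8
(k1+k2)(k1+k2+1)/2 = 8 * 9 / 2 = 36
pi = 36 + 0 = 36

36


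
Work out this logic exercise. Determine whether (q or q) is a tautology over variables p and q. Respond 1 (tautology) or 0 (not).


Check all 4 assignments:
p=0, q=0: 0
p=0, q=1: 1
p=1, q=0: 0
p=1, q=1: 1
Satisfying count = 2/4.
Tautology iff count = 4: no.

0


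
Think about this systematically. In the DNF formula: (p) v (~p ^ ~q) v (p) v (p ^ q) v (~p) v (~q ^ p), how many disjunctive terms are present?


A DNF formula is a disjunction of terms (conjunctions).
Terms are separated by v.
Counting the disjuncts: 6 terms.

6


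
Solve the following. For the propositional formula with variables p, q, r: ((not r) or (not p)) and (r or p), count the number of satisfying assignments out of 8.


Evaluate all 8 assignments for p, q, r:
p=0, q=0, r=0: 0
p=0, q=0, r=1: 1
p=0, q=1, r=0: 0
p=0, q=1, r=1: 1
p=1, q=0, r=0: 1
p=1, q=0, r=1: 0
p=1, q=1, r=0: 1
p=1, q=1, r=1: 0
Satisfying count = 4

4


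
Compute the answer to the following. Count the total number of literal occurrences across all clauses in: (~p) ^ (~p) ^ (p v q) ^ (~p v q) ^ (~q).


Counting literals in each clause:
Clause 1: 1 literal(s)
Clause 2: 1 literal(s)
Clause 3: 2 literal(s)
Clause 4: 2 literal(s)
Clause 5: 1 literal(s)
Total = 7

7


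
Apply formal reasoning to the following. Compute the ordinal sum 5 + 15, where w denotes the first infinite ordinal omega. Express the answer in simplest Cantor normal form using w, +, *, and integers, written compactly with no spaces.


Compute 5 + 15.
Ordinal + is associative but NOT commutative; for finite n>0, n + w = w but w + n stays w+n.
Both operands finite; ordinal + agrees with natural +: 5 + 15 = 20.
Result = 20

20


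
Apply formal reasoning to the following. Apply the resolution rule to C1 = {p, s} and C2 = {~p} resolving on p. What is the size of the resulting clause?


Remove p from C1 and ~p from C2.
C1 remainder: {s}
C2 remainder: {}
Union (resolvent): {s}
Resolvent has 1 literal(s).

1


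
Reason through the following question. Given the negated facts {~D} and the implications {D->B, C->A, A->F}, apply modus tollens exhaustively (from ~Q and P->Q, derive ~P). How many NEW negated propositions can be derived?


Initial negated facts: {~D}
Apply modus tollens to closure:
  (no implication fires)
Final negated: {~D}
New negations: {(none)}
Count = 0

0


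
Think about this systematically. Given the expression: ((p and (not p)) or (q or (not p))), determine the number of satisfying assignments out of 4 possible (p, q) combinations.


Check all 4 assignments:
p=0, q=0: 1
p=0, q=1: 1
p=1, q=0: 0
p=1, q=1: 1
Count of True = 3

3


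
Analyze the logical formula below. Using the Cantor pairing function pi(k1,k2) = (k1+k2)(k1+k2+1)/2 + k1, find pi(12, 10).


k1 + k2 = 22
(k1+k2)(k1+k2+1)/2 = 22 * 23 / 2 = 253
pi = 253 + 12 = 265

265


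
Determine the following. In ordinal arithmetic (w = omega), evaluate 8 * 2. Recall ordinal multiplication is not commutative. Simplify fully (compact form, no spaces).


Compute 8 * 2.
Ordinal * is associative and left-distributive over +, but NOT commutative; for finite n>1, n*w = w but w*n stays w*n.
Both finite; ordinal * agrees with natural *: 8 * 2 = 16.
Result = 16

16


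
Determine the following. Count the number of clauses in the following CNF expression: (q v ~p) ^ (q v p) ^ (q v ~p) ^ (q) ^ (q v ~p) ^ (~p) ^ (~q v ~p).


A CNF formula is a conjunction of clauses.
Clauses are separated by ^.
Counting the conjuncts: 7 clauses.

7


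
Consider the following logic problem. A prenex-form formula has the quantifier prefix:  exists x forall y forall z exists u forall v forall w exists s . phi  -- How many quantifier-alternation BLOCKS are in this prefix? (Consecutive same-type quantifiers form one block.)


Quantifier-type sequence: E A A E A A E  (A=forall, E=exists)
Group into maximal same-type runs:
  Ex1 | Ax2 | Ex1 | Ax2 | Ex1
Number of blocks = 5

5


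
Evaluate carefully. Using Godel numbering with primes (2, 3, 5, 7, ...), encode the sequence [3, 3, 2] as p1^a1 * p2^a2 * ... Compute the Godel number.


Encode each element as an exponent of the corresponding prime:
  2^3 = 8
  3^3 = 27
  5^2 = 25
Product = 8 * 27 * 25 = 5400

5400


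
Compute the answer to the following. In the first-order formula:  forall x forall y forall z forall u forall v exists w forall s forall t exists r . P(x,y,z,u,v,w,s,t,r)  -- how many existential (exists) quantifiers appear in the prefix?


Quantifier prefix: forall x forall y forall z forall u forall v exists w forall s forall t exists r
Mark each quantifier type:
  U U U U U E U U E
Universal count = 7, Existential count = 2
Asked for existential (exists) quantifiers: 2

2


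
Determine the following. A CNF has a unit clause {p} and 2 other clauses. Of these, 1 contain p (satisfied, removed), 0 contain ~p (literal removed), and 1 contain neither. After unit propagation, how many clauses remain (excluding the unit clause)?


Satisfied (removed): 1
Shortened (remain): 0
Unchanged (remain): 1
Remaining = 0 + 1 = 1

1


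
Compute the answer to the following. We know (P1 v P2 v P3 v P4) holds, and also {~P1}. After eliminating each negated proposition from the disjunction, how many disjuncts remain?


Original disjuncts (4): P1, P2, P3, P4
Negated (eliminate): ~P1
Remaining disjuncts: P2, P3, P4
Count = 4 - 1 = 3

3


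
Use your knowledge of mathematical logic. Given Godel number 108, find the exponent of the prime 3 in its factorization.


Factorize 108 by dividing by 3 repeatedly.
Division steps: 3 divides 108 exactly 3 time(s).
Exponent of 3 = 3

3


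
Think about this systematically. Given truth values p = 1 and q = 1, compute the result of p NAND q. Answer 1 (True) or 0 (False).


p = 1, q = 1
Operation: p NAND q
Evaluate: 1 NAND 1 = 0

0


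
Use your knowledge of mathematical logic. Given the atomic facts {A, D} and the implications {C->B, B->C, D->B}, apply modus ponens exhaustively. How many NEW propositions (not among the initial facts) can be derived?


Initial facts: {A, D}
Apply modus ponens to closure:
  D and D->B  =>  B
  B and B->C  =>  C
Final known: {A, B, C, D}
New propositions: {B, C}
Count = 2

2


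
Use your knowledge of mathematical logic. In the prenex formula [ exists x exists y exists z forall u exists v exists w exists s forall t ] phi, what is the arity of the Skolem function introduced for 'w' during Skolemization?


Quantifier prefix: exists x exists y exists z forall u exists v exists w exists s forall t
'w' is existentially quantified at position 6.
Universal variables preceding it: u
Skolem function arity = 1

1


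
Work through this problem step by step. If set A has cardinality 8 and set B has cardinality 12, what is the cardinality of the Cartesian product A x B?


The Cartesian product A x B contains all ordered pairs (a, b).
|A x B| = |A| * |B| = 8 * 12 = 96

96


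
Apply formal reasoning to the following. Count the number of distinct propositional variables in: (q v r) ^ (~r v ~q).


Identify each variable that appears in the formula.
Variables found: q, r
Count = 2

2


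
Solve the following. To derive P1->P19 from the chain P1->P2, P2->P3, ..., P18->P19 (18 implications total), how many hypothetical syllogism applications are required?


With 18 implications in a chain connecting 19 propositions:
P1->P2, P2->P3, ..., P18->P19
Steps needed = (number of implications) - 1 = 18 - 1 = 17

17


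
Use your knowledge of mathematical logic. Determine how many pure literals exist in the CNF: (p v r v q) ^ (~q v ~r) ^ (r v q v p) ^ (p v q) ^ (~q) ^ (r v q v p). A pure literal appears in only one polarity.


Check each variable for pure literal status:
p: pure positive
q: mixed (not pure)
r: mixed (not pure)
Pure literal count = 1

1


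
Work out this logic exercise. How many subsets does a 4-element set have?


The power set of a set with n elements has 2^n elements.
|P(S)| = 2^4 = 16

16


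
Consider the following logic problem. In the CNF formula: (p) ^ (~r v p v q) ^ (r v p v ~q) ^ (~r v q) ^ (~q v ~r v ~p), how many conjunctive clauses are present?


A CNF formula is a conjunction of clauses.
Clauses are separated by ^.
Counting the conjuncts: 5 clauses.

5


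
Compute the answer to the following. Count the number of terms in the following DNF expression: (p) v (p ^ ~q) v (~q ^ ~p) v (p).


A DNF formula is a disjunction of terms (conjunctions).
Terms are separated by v.
Counting the disjuncts: 4 terms.

4


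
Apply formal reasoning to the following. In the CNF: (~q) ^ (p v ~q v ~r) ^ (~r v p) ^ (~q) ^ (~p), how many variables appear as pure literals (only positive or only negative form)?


Check each variable for pure literal status:
p: mixed (not pure)
q: pure negative
r: pure negative
Pure literal count = 2

2


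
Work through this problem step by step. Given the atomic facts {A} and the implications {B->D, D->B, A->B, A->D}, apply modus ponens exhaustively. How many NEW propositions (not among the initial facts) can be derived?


Initial facts: {A}
Apply modus ponens to closure:
  A and A->B  =>  B
  A and A->D  =>  D
Final known: {A, B, D}
New propositions: {B, D}
Count = 2

2


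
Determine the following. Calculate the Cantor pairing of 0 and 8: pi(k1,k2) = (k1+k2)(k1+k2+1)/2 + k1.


k1 + k2 = 8
(k1+k2)(k1+k2+1)/2 = 8 * 9 / 2 = 36
pi = 36 + 0 = 36

36


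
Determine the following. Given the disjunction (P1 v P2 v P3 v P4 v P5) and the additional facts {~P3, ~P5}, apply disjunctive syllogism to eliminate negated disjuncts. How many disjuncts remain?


Original disjuncts (5): P1, P2, P3, P4, P5
Negated (eliminate): ~P3, ~P5
Remaining disjuncts: P1, P2, P4
Count = 5 - 2 = 3

3


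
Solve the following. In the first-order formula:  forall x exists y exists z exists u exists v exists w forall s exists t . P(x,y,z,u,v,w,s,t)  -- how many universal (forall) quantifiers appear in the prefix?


Quantifier prefix: forall x exists y exists z exists u exists v exists w forall s exists t
Mark each quantifier type:
  U E E E E E U E
Universal count = 2, Existential count = 6
Asked for universal (forall) quantifiers: 2

2


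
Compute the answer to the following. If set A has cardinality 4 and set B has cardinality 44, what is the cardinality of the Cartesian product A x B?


The Cartesian product A x B contains all ordered pairs (a, b).
|A x B| = |A| * |B| = 4 * 44 = 176

176


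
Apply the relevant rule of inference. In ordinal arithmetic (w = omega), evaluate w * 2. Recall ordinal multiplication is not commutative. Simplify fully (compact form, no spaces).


Compute w * 2.
Ordinal * is associative and left-distributive over +, but NOT commutative; for finite n>1, n*w = w but w*n stays w*n.
w * 2 means 2 copies of w concatenated: w*2.
Result = w*2

w*2


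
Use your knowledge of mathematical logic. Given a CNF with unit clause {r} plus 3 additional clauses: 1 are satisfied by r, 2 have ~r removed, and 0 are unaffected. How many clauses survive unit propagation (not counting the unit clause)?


Satisfied (removed): 1
Shortened (remain): 2
Unchanged (remain): 0
Remaining = 2 + 0 = 2

2


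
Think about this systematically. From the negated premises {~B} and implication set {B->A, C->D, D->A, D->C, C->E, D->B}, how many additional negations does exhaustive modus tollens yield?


Initial negated facts: {~B}
Apply modus tollens to closure:
  ~B and D->B  =>  ~D
  ~D and C->D  =>  ~C
Final negated: {~B, ~C, ~D}
New negations: {~C, ~D}
Count = 2

2


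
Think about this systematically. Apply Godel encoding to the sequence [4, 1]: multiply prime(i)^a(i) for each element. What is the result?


Encode each element as an exponent of the corresponding prime:
  2^4 = 16
  3^1 = 3
Product = 16 * 3 = 48

48


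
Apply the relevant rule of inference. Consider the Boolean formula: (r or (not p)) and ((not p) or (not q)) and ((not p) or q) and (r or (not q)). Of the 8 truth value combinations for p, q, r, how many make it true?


Evaluate all 8 assignments for p, q, r:
p=0, q=0, r=0: 1
p=0, q=0, r=1: 1
p=0, q=1, r=0: 0
p=0, q=1, r=1: 1
p=1, q=0, r=0: 0
p=1, q=0, r=1: 0
p=1, q=1, r=0: 0
p=1, q=1, r=1: 0
Satisfying count = 3

3


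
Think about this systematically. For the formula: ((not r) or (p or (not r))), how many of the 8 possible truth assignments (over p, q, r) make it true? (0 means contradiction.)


Check all 8 assignments:
p=0, q=0, r=0: 1
p=0, q=0, r=1: 0
p=0, q=1, r=0: 1
p=0, q=1, r=1: 0
p=1, q=0, r=0: 1
p=1, q=0, r=1: 1
p=1, q=1, r=0: 1
p=1, q=1, r=1: 1
Count of True = 6

6


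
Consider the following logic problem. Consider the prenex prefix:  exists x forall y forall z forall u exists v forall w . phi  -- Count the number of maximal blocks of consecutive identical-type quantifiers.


Quantifier-type sequence: E A A A E A  (A=forall, E=exists)
Group into maximal same-type runs:
  Ex1 | Ax3 | Ex1 | Ax1
Number of blocks = 4

4


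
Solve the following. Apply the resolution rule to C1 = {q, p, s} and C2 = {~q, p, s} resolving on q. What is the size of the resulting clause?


Remove q from C1 and ~q from C2.
C1 remainder: {p, s}
C2 remainder: {p, s}
Union (resolvent): {p, s}
Resolvent has 2 literal(s).

2


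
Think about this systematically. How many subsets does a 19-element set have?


The power set of a set with n elements has 2^n elements.
|P(S)| = 2^19 = 524288

524288


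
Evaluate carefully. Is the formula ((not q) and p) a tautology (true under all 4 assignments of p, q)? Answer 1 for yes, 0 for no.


Check all 4 assignments:
p=0, q=0: 0
p=0, q=1: 0
p=1, q=0: 1
p=1, q=1: 0
Satisfying count = 1/4.
Tautology iff count = 4: no.

0


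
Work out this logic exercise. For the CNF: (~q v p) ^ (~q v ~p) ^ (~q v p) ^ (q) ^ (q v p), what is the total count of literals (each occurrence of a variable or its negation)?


Counting literals in each clause:
Clause 1: 2 literal(s)
Clause 2: 2 literal(s)
Clause 3: 2 literal(s)
Clause 4: 1 literal(s)
Clause 5: 2 literal(s)
Total = 9

9


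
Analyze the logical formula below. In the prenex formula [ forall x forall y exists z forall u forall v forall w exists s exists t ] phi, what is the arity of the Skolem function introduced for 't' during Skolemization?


Quantifier prefix: forall x forall y exists z forall u forall v forall w exists s exists t
't' is existentially quantified at position 8.
Universal variables preceding it: x, y, u, v, w
Skolem function arity = 5

5


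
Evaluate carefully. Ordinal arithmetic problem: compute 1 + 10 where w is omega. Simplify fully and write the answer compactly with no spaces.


Compute 1 + 10.
Ordinal + is associative but NOT commutative; for finite n>0, n + w = w but w + n stays w+n.
Both operands finite; ordinal + agrees with natural +: 1 + 10 = 11.
Result = 11

11


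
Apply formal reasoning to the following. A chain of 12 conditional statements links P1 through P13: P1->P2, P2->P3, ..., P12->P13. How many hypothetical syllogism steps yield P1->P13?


With 12 implications in a chain connecting 13 propositions:
P1->P2, P2->P3, ..., P12->P13
Steps needed = (number of implications) - 1 = 12 - 1 = 11

11


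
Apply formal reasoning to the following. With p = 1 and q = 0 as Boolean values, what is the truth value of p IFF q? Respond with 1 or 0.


p = 1, q = 0
Operation: p IFF q
Evaluate: 1 IFF 0 = 0

0


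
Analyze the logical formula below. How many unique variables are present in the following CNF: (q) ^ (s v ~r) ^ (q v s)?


Identify each variable that appears in the formula.
Variables found: q, r, s
Count = 3

3


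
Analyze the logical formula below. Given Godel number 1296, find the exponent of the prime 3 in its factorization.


Factorize 1296 by dividing by 3 repeatedly.
Division steps: 3 divides 1296 exactly 4 time(s).
Exponent of 3 = 4

4


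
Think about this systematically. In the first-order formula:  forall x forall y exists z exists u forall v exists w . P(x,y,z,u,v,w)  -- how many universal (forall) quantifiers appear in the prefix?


Quantifier prefix: forall x forall y exists z exists u forall v exists w
Mark each quantifier type:
  U U E E U E
Universal count = 3, Existential count = 3
Asked for universal (forall) quantifiers: 3

3


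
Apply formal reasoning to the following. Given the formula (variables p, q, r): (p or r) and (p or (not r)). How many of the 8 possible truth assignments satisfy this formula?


Evaluate all 8 assignments for p, q, r:
p=0, q=0, r=0: 0
p=0, q=0, r=1: 0
p=0, q=1, r=0: 0
p=0, q=1, r=1: 0
p=1, q=0, r=0: 1
p=1, q=0, r=1: 1
p=1, q=1, r=0: 1
p=1, q=1, r=1: 1
Satisfying count = 4

4


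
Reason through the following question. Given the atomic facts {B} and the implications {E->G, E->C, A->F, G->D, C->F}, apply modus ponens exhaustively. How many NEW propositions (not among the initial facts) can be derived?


Initial facts: {B}
Apply modus ponens to closure:
  (no implication fires)
Final known: {B}
New propositions: {(none)}
Count = 0

0


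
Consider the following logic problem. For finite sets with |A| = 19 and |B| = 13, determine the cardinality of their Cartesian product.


The Cartesian product A x B contains all ordered pairs (a, b).
|A x B| = |A| * |B| = 19 * 13 = 247

247


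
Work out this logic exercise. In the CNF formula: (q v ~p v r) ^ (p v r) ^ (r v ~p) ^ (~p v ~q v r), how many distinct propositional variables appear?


Identify each variable that appears in the formula.
Variables found: p, q, r
Count = 3

3


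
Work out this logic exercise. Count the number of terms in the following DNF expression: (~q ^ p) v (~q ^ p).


A DNF formula is a disjunction of terms (conjunctions).
Terms are separated by v.
Counting the disjuncts: 2 terms.

2


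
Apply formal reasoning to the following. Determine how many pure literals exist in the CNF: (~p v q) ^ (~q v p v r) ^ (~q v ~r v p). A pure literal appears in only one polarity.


Check each variable for pure literal status:
p: mixed (not pure)
q: mixed (not pure)
r: mixed (not pure)
Pure literal count = 0

0


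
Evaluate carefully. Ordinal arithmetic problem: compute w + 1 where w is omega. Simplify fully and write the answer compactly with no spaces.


Compute w + 1.
Ordinal + is associative but NOT commutative; for finite n>0, n + w = w but w + n stays w+n.
w + 1 is already in normal form (a successor ordinal beyond w).
Result = w+1

w+1


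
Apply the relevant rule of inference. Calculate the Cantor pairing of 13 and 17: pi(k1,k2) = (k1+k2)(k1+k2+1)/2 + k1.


k1 + k2 = 30
(k1+k2)(k1+k2+1)/2 = 30 * 31 / 2 = 465
pi = 465 + 13 = 478

478


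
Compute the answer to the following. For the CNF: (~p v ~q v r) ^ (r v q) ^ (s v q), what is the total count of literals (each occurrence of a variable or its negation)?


Counting literals in each clause:
Clause 1: 3 literal(s)
Clause 2: 2 literal(s)
Clause 3: 2 literal(s)
Total = 7

7


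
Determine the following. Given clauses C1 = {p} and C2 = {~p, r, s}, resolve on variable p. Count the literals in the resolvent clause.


Remove p from C1 and ~p from C2.
C1 remainder: {}
C2 remainder: {r, s}
Union (resolvent): {r, s}
Resolvent has 2 literal(s).

2


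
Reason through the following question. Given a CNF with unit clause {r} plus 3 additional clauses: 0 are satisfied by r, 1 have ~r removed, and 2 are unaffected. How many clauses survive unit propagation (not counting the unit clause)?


Satisfied (removed): 0
Shortened (remain): 1
Unchanged (remain): 2
Remaining = 1 + 2 = 3

3


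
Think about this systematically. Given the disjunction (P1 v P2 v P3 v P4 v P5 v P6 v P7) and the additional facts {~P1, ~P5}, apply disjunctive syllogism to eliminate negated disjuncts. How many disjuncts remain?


Original disjuncts (7): P1, P2, P3, P4, P5, P6, P7
Negated (eliminate): ~P1, ~P5
Remaining disjuncts: P2, P3, P4, P6, P7
Count = 7 - 2 = 5

5


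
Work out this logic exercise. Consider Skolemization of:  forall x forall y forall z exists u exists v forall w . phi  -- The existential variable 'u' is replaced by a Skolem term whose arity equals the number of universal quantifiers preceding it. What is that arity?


Quantifier prefix: forall x forall y forall z exists u exists v forall w
'u' is existentially quantified at position 4.
Universal variables preceding it: x, y, z
Skolem function arity = 3

3


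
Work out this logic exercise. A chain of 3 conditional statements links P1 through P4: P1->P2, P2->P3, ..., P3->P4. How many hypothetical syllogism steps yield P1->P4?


With 3 implications in a chain connecting 4 propositions:
P1->P2, P2->P3, ..., P3->P4
Steps needed = (number of implications) - 1 = 3 - 1 = 2

2


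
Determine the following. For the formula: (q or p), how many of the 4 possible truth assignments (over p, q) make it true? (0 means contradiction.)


Check all 4 assignments:
p=0, q=0: 0
p=0, q=1: 1
p=1, q=0: 1
p=1, q=1: 1
Count of True = 3

3


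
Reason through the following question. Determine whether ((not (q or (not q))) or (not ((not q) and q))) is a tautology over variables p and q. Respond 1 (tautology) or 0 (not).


Check all 4 assignments:
p=0, q=0: 1
p=0, q=1: 1
p=1, q=0: 1
p=1, q=1: 1
Satisfying count = 4/4.
Tautology iff count = 4: yes.

1


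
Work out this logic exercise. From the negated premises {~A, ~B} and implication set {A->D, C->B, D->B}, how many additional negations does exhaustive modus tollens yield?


Initial negated facts: {~A, ~B}
Apply modus tollens to closure:
  ~B and C->B  =>  ~C
  ~B and D->B  =>  ~D
Final negated: {~A, ~B, ~C, ~D}
New negations: {~C, ~D}
Count = 2

2


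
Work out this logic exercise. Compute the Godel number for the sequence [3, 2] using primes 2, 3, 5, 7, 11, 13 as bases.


Encode each element as an exponent of the corresponding prime:
  2^3 = 8
  3^2 = 9
Product = 8 * 9 = 72

72


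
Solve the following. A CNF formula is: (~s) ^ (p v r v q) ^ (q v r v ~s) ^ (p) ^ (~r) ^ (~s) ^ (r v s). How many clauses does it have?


A CNF formula is a conjunction of clauses.
Clauses are separated by ^.
Counting the conjuncts: 7 clauses.

7


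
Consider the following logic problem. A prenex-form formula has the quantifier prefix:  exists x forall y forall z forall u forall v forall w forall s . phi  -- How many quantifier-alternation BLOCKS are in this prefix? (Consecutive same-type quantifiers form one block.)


Quantifier-type sequence: E A A A A A A  (A=forall, E=exists)
Group into maximal same-type runs:
  Ex1 | Ax6
Number of blocks = 2

2


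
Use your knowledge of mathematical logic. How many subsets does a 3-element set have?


The power set of a set with n elements has 2^n elements.
|P(S)| = 2^3 = 8

8


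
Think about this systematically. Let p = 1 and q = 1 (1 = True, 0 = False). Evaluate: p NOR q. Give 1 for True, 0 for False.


p = 1, q = 1
Operation: p NOR q
Evaluate: 1 NOR 1 = 0

0


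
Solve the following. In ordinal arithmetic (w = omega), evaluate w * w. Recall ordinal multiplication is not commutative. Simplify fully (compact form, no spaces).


Compute w * w.
Ordinal * is associative and left-distributive over +, but NOT commutative; for finite n>1, n*w = w but w*n stays w*n.
w * w = w^2 by definition.
Result = w^2

w^2


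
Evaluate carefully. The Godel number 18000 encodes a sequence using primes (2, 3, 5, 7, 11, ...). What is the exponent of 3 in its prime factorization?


Factorize 18000 by dividing by 3 repeatedly.
Division steps: 3 divides 18000 exactly 2 time(s).
Exponent of 3 = 2

2


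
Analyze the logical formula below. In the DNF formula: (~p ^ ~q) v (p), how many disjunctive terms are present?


A DNF formula is a disjunction of terms (conjunctions).
Terms are separated by v.
Counting the disjuncts: 2 terms.

2


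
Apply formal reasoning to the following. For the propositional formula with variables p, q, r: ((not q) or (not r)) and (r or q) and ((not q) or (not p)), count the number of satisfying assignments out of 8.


Evaluate all 8 assignments for p, q, r:
p=0, q=0, r=0: 0
p=0, q=0, r=1: 1
p=0, q=1, r=0: 1
p=0, q=1, r=1: 0
p=1, q=0, r=0: 0
p=1, q=0, r=1: 1
p=1, q=1, r=0: 0
p=1, q=1, r=1: 0
Satisfying count = 3

3


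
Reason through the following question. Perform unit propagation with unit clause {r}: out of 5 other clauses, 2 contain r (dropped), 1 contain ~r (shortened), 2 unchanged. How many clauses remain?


Satisfied (removed): 2
Shortened (remain): 1
Unchanged (remain): 2
Remaining = 1 + 2 = 3

3


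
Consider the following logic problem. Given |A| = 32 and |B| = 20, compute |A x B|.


The Cartesian product A x B contains all ordered pairs (a, b).
|A x B| = |A| * |B| = 32 * 20 = 640

640


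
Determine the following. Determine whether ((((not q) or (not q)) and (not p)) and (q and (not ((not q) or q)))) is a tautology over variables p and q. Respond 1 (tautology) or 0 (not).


Check all 4 assignments:
p=0, q=0: 0
p=0, q=1: 0
p=1, q=0: 0
p=1, q=1: 0
Satisfying count = 0/4.
Tautology iff count = 4: no.

0


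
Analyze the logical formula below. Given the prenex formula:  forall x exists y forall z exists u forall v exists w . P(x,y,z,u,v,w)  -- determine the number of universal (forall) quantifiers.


Quantifier prefix: forall x exists y forall z exists u forall v exists w
Mark each quantifier type:
  U E U E U E
Universal count = 3, Existential count = 3
Asked for universal (forall) quantifiers: 3

3


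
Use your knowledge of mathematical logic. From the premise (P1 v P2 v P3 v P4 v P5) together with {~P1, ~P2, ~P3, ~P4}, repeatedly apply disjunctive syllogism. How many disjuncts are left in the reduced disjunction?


Original disjuncts (5): P1, P2, P3, P4, P5
Negated (eliminate): ~P1, ~P2, ~P3, ~P4
Remaining disjuncts: P5
Count = 5 - 4 = 1

1


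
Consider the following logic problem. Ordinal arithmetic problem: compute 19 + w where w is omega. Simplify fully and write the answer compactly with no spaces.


Compute 19 + w.
Ordinal + is associative but NOT commutative; for finite n>0, n + w = w but w + n stays w+n.
Any finite left addend is absorbed by w on the right: 19 + w = w.
Result = w

w


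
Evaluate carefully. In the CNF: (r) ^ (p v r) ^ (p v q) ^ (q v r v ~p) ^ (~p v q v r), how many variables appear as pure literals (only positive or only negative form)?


Check each variable for pure literal status:
p: mixed (not pure)
q: pure positive
r: pure positive
Pure literal count = 2

2


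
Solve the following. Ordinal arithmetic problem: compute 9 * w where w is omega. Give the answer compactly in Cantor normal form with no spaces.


Compute 9 * w.
Ordinal * is associative and left-distributive over +, but NOT commutative; for finite n>1, n*w = w but w*n stays w*n.
For finite n>0, n * w = sup{n*k : k<w} = w. So 9 * w = w.
Result = w

w


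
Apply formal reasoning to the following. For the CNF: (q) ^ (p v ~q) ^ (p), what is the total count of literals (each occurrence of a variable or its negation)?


Counting literals in each clause:
Clause 1: 1 literal(s)
Clause 2: 2 literal(s)
Clause 3: 1 literal(s)
Total = 4

4


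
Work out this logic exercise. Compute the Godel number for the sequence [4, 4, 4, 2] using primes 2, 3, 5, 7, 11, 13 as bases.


Encode each element as an exponent of the corresponding prime:
  2^4 = 16
  3^4 = 81
  5^4 = 625
  7^2 = 49
Product = 16 * 81 * 625 * 49 = 39690000

39690000


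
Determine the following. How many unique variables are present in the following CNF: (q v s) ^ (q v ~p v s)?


Identify each variable that appears in the formula.
Variables found: p, q, s
Count = 3

3


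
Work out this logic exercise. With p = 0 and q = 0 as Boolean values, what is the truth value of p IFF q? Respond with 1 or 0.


p = 0, q = 0
Operation: p IFF q
Evaluate: 0 IFF 0 = 1

1


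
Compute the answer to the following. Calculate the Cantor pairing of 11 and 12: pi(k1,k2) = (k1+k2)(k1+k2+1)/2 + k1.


k1 + k2 = 23
(k1+k2)(k1+k2+1)/2 = 23 * 24 / 2 = 276
pi = 276 + 11 = 287

287


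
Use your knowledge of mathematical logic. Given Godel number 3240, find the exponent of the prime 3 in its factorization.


Factorize 3240 by dividing by 3 repeatedly.
Division steps: 3 divides 3240 exactly 4 time(s).
Exponent of 3 = 4

4


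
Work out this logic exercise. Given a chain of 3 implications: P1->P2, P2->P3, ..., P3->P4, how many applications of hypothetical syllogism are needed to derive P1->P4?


With 3 implications in a chain connecting 4 propositions:
P1->P2, P2->P3, ..., P3->P4
Steps needed = (number of implications) - 1 = 3 - 1 = 2

2


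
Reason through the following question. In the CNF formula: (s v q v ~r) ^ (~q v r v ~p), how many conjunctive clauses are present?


A CNF formula is a conjunction of clauses.
Clauses are separated by ^.
Counting the conjuncts: 2 clauses.

2


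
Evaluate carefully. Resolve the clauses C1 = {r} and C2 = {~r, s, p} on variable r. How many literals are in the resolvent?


Remove r from C1 and ~r from C2.
C1 remainder: {}
C2 remainder: {s, p}
Union (resolvent): {p, s}
Resolvent has 2 literal(s).

2


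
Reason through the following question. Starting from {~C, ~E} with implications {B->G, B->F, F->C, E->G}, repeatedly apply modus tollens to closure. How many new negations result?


Initial negated facts: {~C, ~E}
Apply modus tollens to closure:
  ~C and F->C  =>  ~F
  ~F and B->F  =>  ~B
Final negated: {~B, ~C, ~E, ~F}
New negations: {~B, ~F}
Count = 2

2


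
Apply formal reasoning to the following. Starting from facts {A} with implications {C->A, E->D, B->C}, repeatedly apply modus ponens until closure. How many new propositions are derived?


Initial facts: {A}
Apply modus ponens to closure:
  (no implication fires)
Final known: {A}
New propositions: {(none)}
Count = 0

0
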